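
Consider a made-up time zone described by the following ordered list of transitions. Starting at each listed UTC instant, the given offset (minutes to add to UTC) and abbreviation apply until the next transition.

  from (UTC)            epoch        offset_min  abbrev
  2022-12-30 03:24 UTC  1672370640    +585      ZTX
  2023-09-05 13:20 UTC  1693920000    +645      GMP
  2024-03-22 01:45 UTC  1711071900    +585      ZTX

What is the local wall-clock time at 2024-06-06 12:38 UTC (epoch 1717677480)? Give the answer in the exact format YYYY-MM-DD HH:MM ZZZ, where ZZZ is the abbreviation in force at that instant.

2024-06-06 22:23 ZTX

Query: 2024-06-06 12:38 UTC
Rule 3/3 (ZTX, +09:45): 2024-03-22 01:45 UTC ≤ query < +∞
12·60 + 38 + 585 = 1343 min
1343 = 0·1440 + 1343; 1343 = 22·60 + 23 → 22:23, same day
→ 2024-06-06 22:23 ZTX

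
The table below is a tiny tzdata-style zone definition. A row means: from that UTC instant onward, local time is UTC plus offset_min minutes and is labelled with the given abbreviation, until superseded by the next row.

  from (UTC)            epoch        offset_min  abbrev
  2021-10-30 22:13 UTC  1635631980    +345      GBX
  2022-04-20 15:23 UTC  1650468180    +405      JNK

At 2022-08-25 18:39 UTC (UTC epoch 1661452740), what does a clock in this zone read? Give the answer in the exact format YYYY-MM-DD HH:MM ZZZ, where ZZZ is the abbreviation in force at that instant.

Query: 2022-08-25 18:39 UTC
Rule 2/2 (JNK, +06:45): 2022-04-20 15:23 UTC ≤ query < +∞
18·60 + 39 + 405 = 1524 min
1524 = 1·1440 + 84; 84 = 1·60 + 24 → 01:24, 2022-08-25 + 1 day = 2022-08-26
→ 2022-08-26 01:24 JNK

2022-08-26 01:24 JNK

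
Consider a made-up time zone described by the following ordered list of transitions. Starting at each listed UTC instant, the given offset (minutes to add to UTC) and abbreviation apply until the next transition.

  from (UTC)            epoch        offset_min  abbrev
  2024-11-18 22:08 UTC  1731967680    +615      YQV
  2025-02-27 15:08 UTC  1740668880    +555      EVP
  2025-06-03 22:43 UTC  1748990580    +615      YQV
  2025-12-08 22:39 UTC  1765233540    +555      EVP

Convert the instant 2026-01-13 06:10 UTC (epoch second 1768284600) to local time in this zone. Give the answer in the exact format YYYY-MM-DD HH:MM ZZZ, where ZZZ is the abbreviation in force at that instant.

Query: 2026-01-13 06:10 UTC
Rule 4/4 (EVP, +09:15): 2025-12-08 22:39 UTC ≤ query < +∞
6·60 + 10 + 555 = 925 min
925 = 0·1440 + 925; 925 = 15·60 + 25 → 15:25, same day
→ 2026-01-13 15:25 EVP

2026-01-13 15:25 EVP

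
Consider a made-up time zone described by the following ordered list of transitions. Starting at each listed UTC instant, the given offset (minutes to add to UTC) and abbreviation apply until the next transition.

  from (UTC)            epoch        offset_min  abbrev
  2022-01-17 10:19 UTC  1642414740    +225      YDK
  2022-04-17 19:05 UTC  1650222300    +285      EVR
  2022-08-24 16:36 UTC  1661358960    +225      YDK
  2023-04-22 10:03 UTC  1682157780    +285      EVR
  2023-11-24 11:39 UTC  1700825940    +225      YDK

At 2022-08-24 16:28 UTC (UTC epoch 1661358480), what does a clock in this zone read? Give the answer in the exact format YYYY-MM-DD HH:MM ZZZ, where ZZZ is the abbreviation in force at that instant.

Query: 2022-08-24 16:28 UTC
Rule 2/5 (EVR, +04:45): 2022-04-17 19:05 UTC ≤ query < 2022-08-24 16:36 UTC
16·60 + 28 + 285 = 1273 min
1273 = 0·1440 + 1273; 1273 = 21·60 + 13 → 21:13, same day
→ 2022-08-24 21:13 EVR

2022-08-24 21:13 EVR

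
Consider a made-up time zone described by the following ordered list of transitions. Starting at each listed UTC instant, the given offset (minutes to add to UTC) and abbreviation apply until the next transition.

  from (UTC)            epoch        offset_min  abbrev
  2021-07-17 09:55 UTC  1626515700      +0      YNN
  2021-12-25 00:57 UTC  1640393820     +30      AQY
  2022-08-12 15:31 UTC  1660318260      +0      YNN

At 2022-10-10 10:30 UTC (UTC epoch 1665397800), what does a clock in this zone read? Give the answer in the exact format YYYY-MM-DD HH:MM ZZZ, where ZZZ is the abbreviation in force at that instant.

Query: 2022-10-10 10:30 UTC
Rule 3/3 (YNN, +00:00): 2022-08-12 15:31 UTC ≤ query < +∞
10·60 + 30 + 0 = 630 min
630 = 0·1440 + 630; 630 = 10·60 + 30 → 10:30, same day
→ 2022-10-10 10:30 YNN

2022-10-10 10:30 YNN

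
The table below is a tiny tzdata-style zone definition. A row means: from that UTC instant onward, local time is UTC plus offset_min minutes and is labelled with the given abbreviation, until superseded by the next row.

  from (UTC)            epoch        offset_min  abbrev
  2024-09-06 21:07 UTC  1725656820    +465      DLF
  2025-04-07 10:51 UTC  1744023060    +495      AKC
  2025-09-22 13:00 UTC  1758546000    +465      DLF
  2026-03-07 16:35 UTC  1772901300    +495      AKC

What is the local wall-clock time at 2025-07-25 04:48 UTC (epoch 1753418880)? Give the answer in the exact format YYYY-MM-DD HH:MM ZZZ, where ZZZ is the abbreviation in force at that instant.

Query: 2025-07-25 04:48 UTC
Rule 2/4 (AKC, +08:15): 2025-04-07 10:51 UTC ≤ query < 2025-09-22 13:00 UTC
4·60 + 48 + 495 = 783 min
783 = 0·1440 + 783; 783 = 13·60 + 3 → 13:03, same day
→ 2025-07-25 13:03 AKC

2025-07-25 13:03 AKC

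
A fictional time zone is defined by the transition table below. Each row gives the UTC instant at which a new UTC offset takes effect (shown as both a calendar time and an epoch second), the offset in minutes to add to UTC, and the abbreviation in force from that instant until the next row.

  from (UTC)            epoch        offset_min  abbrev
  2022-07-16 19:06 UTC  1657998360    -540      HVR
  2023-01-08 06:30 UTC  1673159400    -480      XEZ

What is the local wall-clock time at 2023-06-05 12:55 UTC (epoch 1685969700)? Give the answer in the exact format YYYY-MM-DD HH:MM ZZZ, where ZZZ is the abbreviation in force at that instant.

Query: 2023-06-05 12:55 UTC
Rule 2/2 (XEZ, -08:00): 2023-01-08 06:30 UTC ≤ query < +∞
12·60 + 55 - 480 = 295 min
295 = 0·1440 + 295; 295 = 4·60 + 55 → 04:55, same day
→ 2023-06-05 04:55 XEZ

2023-06-05 04:55 XEZ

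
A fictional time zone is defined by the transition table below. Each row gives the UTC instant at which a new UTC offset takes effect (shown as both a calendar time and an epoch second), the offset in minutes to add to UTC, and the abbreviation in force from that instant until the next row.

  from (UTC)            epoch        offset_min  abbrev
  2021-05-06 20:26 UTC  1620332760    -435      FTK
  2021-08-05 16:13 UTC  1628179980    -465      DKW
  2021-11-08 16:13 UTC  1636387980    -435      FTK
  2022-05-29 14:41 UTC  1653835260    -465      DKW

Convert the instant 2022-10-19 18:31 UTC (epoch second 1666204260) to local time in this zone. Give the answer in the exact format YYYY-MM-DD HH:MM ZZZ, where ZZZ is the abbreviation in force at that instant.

2022-10-19 10:46 DKW

Query: 2022-10-19 18:31 UTC
Rule 4/4 (DKW, -07:45): 2022-05-29 14:41 UTC ≤ query < +∞
18·60 + 31 - 465 = 646 min
646 = 0·1440 + 646; 646 = 10·60 + 46 → 10:46, same day
→ 2022-10-19 10:46 DKW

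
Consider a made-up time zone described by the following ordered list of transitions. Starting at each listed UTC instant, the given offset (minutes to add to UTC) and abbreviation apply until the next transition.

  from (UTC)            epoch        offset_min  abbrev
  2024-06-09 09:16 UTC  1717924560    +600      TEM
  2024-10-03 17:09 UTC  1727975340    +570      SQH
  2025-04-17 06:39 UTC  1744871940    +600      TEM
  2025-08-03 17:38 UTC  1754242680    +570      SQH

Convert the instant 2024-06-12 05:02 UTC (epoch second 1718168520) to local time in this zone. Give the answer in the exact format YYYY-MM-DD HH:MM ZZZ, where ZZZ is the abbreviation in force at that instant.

Query: 2024-06-12 05:02 UTC
Rule 1/4 (TEM, +10:00): 2024-06-09 09:16 UTC ≤ query < 2024-10-03 17:09 UTC
5·60 + 2 + 600 = 902 min
902 = 0·1440 + 902; 902 = 15·60 + 2 → 15:02, same day
→ 2024-06-12 15:02 TEM

2024-06-12 15:02 TEM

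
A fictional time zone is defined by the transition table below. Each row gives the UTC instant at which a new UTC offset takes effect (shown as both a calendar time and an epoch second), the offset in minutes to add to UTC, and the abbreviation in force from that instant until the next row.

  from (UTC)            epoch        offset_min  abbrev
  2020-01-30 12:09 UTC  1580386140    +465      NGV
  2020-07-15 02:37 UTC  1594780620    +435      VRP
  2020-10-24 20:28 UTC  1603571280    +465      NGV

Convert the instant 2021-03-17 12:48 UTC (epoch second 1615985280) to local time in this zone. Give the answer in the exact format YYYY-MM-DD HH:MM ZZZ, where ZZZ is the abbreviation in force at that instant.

2021-03-17 20:33 NGV

Query: 2021-03-17 12:48 UTC
Rule 3/3 (NGV, +07:45): 2020-10-24 20:28 UTC ≤ query < +∞
12·60 + 48 + 465 = 1233 min
1233 = 0·1440 + 1233; 1233 = 20·60 + 33 → 20:33, same day
→ 2021-03-17 20:33 NGV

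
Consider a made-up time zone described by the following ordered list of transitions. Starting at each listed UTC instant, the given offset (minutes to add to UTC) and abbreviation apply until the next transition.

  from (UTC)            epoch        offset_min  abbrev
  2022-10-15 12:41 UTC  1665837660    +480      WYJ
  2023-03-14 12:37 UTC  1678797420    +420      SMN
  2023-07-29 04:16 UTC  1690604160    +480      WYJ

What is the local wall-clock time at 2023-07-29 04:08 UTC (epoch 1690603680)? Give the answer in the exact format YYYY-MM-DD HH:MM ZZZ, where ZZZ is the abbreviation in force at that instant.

2023-07-29 11:08 SMN

Query: 2023-07-29 04:08 UTC
Rule 2/3 (SMN, +07:00): 2023-03-14 12:37 UTC ≤ query < 2023-07-29 04:16 UTC
4·60 + 8 + 420 = 668 min
668 = 0·1440 + 668; 668 = 11·60 + 8 → 11:08, same day
→ 2023-07-29 11:08 SMN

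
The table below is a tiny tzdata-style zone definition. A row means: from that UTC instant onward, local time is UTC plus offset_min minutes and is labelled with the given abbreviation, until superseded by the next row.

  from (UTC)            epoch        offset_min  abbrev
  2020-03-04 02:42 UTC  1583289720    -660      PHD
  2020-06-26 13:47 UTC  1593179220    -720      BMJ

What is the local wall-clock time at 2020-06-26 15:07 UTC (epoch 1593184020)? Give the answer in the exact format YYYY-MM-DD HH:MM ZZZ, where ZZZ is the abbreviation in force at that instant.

Query: 2020-06-26 15:07 UTC
Rule 2/2 (BMJ, -12:00): 2020-06-26 13:47 UTC ≤ query < +∞
15·60 + 7 - 720 = 187 min
187 = 0·1440 + 187; 187 = 3·60 + 7 → 03:07, same day
→ 2020-06-26 03:07 BMJ

2020-06-26 03:07 BMJ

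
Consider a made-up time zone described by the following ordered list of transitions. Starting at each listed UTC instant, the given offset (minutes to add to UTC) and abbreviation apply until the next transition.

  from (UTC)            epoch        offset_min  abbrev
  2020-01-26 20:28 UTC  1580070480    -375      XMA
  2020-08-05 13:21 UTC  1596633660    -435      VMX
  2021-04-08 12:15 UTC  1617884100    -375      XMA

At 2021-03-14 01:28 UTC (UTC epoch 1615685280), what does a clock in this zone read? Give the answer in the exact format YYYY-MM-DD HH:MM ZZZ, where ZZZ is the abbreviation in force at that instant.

Query: 2021-03-14 01:28 UTC
Rule 2/3 (VMX, -07:15): 2020-08-05 13:21 UTC ≤ query < 2021-04-08 12:15 UTC
1·60 + 28 - 435 = -347 min
-347 = -1·1440 + 1093; 1093 = 18·60 + 13 → 18:13, 2021-03-14 - 1 day = 2021-03-13
→ 2021-03-13 18:13 VMX

2021-03-13 18:13 VMX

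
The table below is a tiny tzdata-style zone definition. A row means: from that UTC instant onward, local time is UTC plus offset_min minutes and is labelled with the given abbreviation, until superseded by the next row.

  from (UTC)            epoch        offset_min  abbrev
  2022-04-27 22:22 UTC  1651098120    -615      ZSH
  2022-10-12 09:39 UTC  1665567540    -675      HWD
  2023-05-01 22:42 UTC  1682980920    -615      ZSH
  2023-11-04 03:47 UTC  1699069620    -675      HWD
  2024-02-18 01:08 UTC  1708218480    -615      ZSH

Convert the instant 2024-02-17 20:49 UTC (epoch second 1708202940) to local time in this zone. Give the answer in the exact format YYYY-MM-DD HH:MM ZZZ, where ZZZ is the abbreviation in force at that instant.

Query: 2024-02-17 20:49 UTC
Rule 4/5 (HWD, -11:15): 2023-11-04 03:47 UTC ≤ query < 2024-02-18 01:08 UTC
20·60 + 49 - 675 = 574 min
574 = 0·1440 + 574; 574 = 9·60 + 34 → 09:34, same day
→ 2024-02-17 09:34 HWD

2024-02-17 09:34 HWD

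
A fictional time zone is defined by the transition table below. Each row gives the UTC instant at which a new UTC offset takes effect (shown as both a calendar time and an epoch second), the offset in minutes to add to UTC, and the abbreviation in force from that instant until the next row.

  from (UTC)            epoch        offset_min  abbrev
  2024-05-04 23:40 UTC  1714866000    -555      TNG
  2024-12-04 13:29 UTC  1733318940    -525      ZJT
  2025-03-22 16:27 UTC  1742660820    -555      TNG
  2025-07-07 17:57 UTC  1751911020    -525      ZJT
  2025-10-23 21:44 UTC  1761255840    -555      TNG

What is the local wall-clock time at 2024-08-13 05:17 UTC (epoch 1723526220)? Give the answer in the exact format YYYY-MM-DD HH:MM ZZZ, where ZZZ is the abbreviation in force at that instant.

2024-08-12 20:02 TNG

Query: 2024-08-13 05:17 UTC
Rule 1/5 (TNG, -09:15): 2024-05-04 23:40 UTC ≤ query < 2024-12-04 13:29 UTC
5·60 + 17 - 555 = -238 min
-238 = -1·1440 + 1202; 1202 = 20·60 + 2 → 20:02, 2024-08-13 - 1 day = 2024-08-12
→ 2024-08-12 20:02 TNG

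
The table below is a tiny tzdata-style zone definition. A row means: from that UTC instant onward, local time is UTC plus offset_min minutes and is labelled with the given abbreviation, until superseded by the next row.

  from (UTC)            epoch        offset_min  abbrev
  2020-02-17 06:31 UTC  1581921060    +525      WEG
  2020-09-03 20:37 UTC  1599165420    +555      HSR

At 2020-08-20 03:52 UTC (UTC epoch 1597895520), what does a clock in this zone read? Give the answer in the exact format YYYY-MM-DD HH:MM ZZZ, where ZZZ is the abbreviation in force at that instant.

2020-08-20 12:37 WEG

Query: 2020-08-20 03:52 UTC
Rule 1/2 (WEG, +08:45): 2020-02-17 06:31 UTC ≤ query < 2020-09-03 20:37 UTC
3·60 + 52 + 525 = 757 min
757 = 0·1440 + 757; 757 = 12·60 + 37 → 12:37, same day
→ 2020-08-20 12:37 WEG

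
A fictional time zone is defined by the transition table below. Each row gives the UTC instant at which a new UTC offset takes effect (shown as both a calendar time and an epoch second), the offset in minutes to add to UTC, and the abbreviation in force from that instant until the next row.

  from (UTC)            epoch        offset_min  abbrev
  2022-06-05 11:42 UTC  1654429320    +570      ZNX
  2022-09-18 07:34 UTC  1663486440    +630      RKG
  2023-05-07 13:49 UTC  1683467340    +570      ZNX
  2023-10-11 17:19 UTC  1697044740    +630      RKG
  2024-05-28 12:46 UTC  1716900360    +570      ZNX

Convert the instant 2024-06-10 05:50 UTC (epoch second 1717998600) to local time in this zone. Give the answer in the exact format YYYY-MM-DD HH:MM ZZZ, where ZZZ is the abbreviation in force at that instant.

Query: 2024-06-10 05:50 UTC
Rule 5/5 (ZNX, +09:30): 2024-05-28 12:46 UTC ≤ query < +∞
5·60 + 50 + 570 = 920 min
920 = 0·1440 + 920; 920 = 15·60 + 20 → 15:20, same day
→ 2024-06-10 15:20 ZNX

2024-06-10 15:20 ZNX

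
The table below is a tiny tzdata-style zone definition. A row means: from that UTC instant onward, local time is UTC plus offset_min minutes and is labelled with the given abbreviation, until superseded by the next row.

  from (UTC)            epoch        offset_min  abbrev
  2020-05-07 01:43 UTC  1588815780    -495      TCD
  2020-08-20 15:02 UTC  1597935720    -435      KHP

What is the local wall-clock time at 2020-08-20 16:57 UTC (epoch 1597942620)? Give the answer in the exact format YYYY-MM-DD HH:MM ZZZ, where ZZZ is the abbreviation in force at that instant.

2020-08-20 09:42 KHP

Query: 2020-08-20 16:57 UTC
Rule 2/2 (KHP, -07:15): 2020-08-20 15:02 UTC ≤ query < +∞
16·60 + 57 - 435 = 582 min
582 = 0·1440 + 582; 582 = 9·60 + 42 → 09:42, same day
→ 2020-08-20 09:42 KHP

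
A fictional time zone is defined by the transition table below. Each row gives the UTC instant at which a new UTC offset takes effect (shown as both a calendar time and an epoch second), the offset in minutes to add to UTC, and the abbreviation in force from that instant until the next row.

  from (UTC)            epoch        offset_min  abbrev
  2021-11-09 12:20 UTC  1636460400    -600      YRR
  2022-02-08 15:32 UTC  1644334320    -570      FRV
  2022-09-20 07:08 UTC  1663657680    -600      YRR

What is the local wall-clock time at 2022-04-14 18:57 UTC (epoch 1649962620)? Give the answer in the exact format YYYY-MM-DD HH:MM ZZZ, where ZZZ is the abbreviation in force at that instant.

Query: 2022-04-14 18:57 UTC
Rule 2/3 (FRV, -09:30): 2022-02-08 15:32 UTC ≤ query < 2022-09-20 07:08 UTC
18·60 + 57 - 570 = 567 min
567 = 0·1440 + 567; 567 = 9·60 + 27 → 09:27, same day
→ 2022-04-14 09:27 FRV

2022-04-14 09:27 FRV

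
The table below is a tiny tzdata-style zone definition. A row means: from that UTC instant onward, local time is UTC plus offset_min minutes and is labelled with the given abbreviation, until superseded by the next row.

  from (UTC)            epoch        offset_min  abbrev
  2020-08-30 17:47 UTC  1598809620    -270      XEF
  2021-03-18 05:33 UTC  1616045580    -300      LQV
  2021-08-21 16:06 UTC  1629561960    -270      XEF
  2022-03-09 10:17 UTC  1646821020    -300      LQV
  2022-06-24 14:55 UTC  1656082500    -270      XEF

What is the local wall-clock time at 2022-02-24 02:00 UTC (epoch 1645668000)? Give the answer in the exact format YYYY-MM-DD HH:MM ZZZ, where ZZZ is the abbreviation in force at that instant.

2022-02-23 21:30 XEF

Query: 2022-02-24 02:00 UTC
Rule 3/5 (XEF, -04:30): 2021-08-21 16:06 UTC ≤ query < 2022-03-09 10:17 UTC
2·60 + 0 - 270 = -150 min
-150 = -1·1440 + 1290; 1290 = 21·60 + 30 → 21:30, 2022-02-24 - 1 day = 2022-02-23
→ 2022-02-23 21:30 XEF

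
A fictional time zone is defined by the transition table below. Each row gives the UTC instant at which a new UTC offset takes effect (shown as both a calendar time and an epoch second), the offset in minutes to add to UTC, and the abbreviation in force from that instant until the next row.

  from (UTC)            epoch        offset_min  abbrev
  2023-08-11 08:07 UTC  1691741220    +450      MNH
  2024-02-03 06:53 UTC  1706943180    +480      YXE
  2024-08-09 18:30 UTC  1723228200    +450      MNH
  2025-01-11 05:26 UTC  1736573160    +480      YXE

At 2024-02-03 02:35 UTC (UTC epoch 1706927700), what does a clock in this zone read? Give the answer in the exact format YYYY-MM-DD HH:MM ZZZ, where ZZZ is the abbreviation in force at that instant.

Query: 2024-02-03 02:35 UTC
Rule 1/4 (MNH, +07:30): 2023-08-11 08:07 UTC ≤ query < 2024-02-03 06:53 UTC
2·60 + 35 + 450 = 605 min
605 = 0·1440 + 605; 605 = 10·60 + 5 → 10:05, same day
→ 2024-02-03 10:05 MNH

2024-02-03 10:05 MNH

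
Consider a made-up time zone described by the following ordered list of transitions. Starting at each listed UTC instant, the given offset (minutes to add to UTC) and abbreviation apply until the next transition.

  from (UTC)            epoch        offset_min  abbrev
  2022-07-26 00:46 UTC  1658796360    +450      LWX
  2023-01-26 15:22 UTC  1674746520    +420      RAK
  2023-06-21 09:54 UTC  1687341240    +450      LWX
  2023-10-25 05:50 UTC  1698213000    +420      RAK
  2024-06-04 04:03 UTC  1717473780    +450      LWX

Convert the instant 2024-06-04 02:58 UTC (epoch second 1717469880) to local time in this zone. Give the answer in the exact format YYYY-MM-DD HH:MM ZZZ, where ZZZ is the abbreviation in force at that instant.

Query: 2024-06-04 02:58 UTC
Rule 4/5 (RAK, +07:00): 2023-10-25 05:50 UTC ≤ query < 2024-06-04 04:03 UTC
2·60 + 58 + 420 = 598 min
598 = 0·1440 + 598; 598 = 9·60 + 58 → 09:58, same day
→ 2024-06-04 09:58 RAK

2024-06-04 09:58 RAK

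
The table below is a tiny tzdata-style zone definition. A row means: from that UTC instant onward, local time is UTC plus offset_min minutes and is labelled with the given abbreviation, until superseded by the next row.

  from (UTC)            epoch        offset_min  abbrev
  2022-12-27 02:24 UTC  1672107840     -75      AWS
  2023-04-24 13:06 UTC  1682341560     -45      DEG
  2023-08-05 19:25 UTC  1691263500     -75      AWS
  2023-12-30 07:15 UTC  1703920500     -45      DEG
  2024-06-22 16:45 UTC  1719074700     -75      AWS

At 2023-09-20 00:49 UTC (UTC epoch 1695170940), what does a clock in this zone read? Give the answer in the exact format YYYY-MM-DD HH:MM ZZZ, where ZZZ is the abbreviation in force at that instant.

2023-09-19 23:34 AWS

Query: 2023-09-20 00:49 UTC
Rule 3/5 (AWS, -01:15): 2023-08-05 19:25 UTC ≤ query < 2023-12-30 07:15 UTC
0·60 + 49 - 75 = -26 min
-26 = -1·1440 + 1414; 1414 = 23·60 + 34 → 23:34, 2023-09-20 - 1 day = 2023-09-19
→ 2023-09-19 23:34 AWS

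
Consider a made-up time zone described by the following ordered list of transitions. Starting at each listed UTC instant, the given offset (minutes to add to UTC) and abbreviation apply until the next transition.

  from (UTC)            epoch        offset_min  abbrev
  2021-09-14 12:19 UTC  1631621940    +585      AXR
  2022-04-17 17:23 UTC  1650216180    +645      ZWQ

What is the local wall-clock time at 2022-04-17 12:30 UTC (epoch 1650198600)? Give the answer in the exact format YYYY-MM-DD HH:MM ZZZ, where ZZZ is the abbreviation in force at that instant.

Query: 2022-04-17 12:30 UTC
Rule 1/2 (AXR, +09:45): 2021-09-14 12:19 UTC ≤ query < 2022-04-17 17:23 UTC
12·60 + 30 + 585 = 1335 min
1335 = 0·1440 + 1335; 1335 = 22·60 + 15 → 22:15, same day
→ 2022-04-17 22:15 AXR

2022-04-17 22:15 AXR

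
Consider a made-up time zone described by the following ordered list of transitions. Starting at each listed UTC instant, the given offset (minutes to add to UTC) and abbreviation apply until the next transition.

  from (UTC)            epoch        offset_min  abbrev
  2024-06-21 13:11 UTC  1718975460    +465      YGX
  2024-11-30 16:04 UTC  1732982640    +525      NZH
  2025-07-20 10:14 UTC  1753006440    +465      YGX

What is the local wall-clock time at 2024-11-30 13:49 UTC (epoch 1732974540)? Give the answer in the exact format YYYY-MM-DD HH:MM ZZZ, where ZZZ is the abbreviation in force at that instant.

Query: 2024-11-30 13:49 UTC
Rule 1/3 (YGX, +07:45): 2024-06-21 13:11 UTC ≤ query < 2024-11-30 16:04 UTC
13·60 + 49 + 465 = 1294 min
1294 = 0·1440 + 1294; 1294 = 21·60 + 34 → 21:34, same day
→ 2024-11-30 21:34 YGX

2024-11-30 21:34 YGX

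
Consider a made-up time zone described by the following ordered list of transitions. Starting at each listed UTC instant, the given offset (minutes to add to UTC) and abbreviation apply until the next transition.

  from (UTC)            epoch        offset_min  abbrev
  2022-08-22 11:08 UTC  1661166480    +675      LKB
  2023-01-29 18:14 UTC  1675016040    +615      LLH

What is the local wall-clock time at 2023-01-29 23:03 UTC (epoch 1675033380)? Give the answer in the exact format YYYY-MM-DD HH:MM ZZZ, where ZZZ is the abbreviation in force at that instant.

Query: 2023-01-29 23:03 UTC
Rule 2/2 (LLH, +10:15): 2023-01-29 18:14 UTC ≤ query < +∞
23·60 + 3 + 615 = 1998 min
1998 = 1·1440 + 558; 558 = 9·60 + 18 → 09:18, 2023-01-29 + 1 day = 2023-01-30
→ 2023-01-30 09:18 LLH

2023-01-30 09:18 LLH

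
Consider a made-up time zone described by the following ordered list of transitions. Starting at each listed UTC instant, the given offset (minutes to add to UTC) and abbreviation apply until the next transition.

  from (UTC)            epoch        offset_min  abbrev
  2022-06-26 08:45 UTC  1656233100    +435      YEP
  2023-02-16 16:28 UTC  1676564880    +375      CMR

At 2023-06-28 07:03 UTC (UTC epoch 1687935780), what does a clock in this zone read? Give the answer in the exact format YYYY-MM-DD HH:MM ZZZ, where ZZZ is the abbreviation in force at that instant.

2023-06-28 13:18 CMR

Query: 2023-06-28 07:03 UTC
Rule 2/2 (CMR, +06:15): 2023-02-16 16:28 UTC ≤ query < +∞
7·60 + 3 + 375 = 798 min
798 = 0·1440 + 798; 798 = 13·60 + 18 → 13:18, same day
→ 2023-06-28 13:18 CMR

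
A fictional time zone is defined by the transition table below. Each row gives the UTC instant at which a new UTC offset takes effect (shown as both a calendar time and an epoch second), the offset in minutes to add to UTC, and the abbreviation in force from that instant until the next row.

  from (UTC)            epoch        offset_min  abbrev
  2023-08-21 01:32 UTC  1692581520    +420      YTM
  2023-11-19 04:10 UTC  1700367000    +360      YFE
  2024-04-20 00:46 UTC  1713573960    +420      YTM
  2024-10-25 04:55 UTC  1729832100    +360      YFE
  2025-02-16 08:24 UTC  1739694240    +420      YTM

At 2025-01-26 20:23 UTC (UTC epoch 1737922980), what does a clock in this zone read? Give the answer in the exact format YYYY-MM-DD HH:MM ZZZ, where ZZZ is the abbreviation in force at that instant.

Query: 2025-01-26 20:23 UTC
Rule 4/5 (YFE, +06:00): 2024-10-25 04:55 UTC ≤ query < 2025-02-16 08:24 UTC
20·60 + 23 + 360 = 1583 min
1583 = 1·1440 + 143; 143 = 2·60 + 23 → 02:23, 2025-01-26 + 1 day = 2025-01-27
→ 2025-01-27 02:23 YFE

2025-01-27 02:23 YFE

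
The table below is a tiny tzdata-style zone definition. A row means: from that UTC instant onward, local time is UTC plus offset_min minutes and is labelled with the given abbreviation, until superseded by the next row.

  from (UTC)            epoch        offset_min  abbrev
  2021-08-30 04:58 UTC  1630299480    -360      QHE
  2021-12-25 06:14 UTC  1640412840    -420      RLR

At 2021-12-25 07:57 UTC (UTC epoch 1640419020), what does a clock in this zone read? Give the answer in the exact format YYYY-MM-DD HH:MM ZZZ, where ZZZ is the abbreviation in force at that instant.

2021-12-25 00:57 RLR

Query: 2021-12-25 07:57 UTC
Rule 2/2 (RLR, -07:00): 2021-12-25 06:14 UTC ≤ query < +∞
7·60 + 57 - 420 = 57 min
57 = 0·1440 + 57; 57 = 0·60 + 57 → 00:57, same day
→ 2021-12-25 00:57 RLR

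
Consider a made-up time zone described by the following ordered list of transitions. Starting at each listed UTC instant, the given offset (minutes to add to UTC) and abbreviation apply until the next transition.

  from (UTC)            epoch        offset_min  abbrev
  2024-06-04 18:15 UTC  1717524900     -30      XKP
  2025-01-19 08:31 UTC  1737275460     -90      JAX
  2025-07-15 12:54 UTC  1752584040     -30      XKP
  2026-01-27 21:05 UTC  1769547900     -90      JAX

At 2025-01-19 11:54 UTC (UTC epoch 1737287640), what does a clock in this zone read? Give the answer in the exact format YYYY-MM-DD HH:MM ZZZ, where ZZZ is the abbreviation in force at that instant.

2025-01-19 10:24 JAX

Query: 2025-01-19 11:54 UTC
Rule 2/4 (JAX, -01:30): 2025-01-19 08:31 UTC ≤ query < 2025-07-15 12:54 UTC
11·60 + 54 - 90 = 624 min
624 = 0·1440 + 624; 624 = 10·60 + 24 → 10:24, same day
→ 2025-01-19 10:24 JAX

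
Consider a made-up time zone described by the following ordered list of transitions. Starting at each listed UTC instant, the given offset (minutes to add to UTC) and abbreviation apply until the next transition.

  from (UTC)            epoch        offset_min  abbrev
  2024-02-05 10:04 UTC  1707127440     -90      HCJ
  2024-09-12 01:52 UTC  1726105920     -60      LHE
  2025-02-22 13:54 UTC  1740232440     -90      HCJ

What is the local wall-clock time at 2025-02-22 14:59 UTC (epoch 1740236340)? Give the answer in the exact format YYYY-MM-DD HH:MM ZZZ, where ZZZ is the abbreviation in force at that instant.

2025-02-22 13:29 HCJ

Query: 2025-02-22 14:59 UTC
Rule 3/3 (HCJ, -01:30): 2025-02-22 13:54 UTC ≤ query < +∞
14·60 + 59 - 90 = 809 min
809 = 0·1440 + 809; 809 = 13·60 + 29 → 13:29, same day
→ 2025-02-22 13:29 HCJ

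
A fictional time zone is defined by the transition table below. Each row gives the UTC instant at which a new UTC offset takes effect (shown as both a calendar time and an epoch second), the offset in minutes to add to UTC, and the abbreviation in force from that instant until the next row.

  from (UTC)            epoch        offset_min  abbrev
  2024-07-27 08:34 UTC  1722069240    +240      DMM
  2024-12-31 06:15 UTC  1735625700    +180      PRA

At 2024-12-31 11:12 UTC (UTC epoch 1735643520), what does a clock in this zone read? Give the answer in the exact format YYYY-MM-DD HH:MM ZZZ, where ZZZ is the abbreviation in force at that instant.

2024-12-31 14:12 PRA

Query: 2024-12-31 11:12 UTC
Rule 2/2 (PRA, +03:00): 2024-12-31 06:15 UTC ≤ query < +∞
11·60 + 12 + 180 = 852 min
852 = 0·1440 + 852; 852 = 14·60 + 12 → 14:12, same day
→ 2024-12-31 14:12 PRA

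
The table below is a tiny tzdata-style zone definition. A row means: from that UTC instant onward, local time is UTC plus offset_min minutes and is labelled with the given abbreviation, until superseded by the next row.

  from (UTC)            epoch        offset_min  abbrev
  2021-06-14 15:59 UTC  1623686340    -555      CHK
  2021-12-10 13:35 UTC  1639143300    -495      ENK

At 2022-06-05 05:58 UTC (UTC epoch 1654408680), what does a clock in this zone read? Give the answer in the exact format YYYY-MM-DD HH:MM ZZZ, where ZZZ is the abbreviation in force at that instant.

Query: 2022-06-05 05:58 UTC
Rule 2/2 (ENK, -08:15): 2021-12-10 13:35 UTC ≤ query < +∞
5·60 + 58 - 495 = -137 min
-137 = -1·1440 + 1303; 1303 = 21·60 + 43 → 21:43, 2022-06-05 - 1 day = 2022-06-04
→ 2022-06-04 21:43 ENK

2022-06-04 21:43 ENK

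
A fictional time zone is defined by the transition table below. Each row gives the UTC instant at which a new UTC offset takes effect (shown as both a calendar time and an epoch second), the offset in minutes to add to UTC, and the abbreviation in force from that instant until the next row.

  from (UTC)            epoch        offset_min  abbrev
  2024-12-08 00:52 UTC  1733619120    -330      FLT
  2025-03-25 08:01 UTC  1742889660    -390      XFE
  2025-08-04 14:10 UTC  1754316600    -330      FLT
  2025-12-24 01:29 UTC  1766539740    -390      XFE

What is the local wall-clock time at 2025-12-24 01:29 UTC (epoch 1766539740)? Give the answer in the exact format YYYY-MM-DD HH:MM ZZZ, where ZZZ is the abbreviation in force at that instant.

Query: 2025-12-24 01:29 UTC
Rule 4/4 (XFE, -06:30): 2025-12-24 01:29 UTC ≤ query < +∞
1·60 + 29 - 390 = -301 min
-301 = -1·1440 + 1139; 1139 = 18·60 + 59 → 18:59, 2025-12-24 - 1 day = 2025-12-23
→ 2025-12-23 18:59 XFE

2025-12-23 18:59 XFE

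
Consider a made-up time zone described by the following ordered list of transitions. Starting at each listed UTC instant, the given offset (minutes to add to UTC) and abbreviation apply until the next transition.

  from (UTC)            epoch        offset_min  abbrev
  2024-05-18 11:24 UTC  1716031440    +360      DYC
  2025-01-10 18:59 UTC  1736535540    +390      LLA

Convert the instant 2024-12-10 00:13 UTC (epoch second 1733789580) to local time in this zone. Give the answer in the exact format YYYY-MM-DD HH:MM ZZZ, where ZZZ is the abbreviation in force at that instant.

2024-12-10 06:13 DYC

Query: 2024-12-10 00:13 UTC
Rule 1/2 (DYC, +06:00): 2024-05-18 11:24 UTC ≤ query < 2025-01-10 18:59 UTC
0·60 + 13 + 360 = 373 min
373 = 0·1440 + 373; 373 = 6·60 + 13 → 06:13, same day
→ 2024-12-10 06:13 DYC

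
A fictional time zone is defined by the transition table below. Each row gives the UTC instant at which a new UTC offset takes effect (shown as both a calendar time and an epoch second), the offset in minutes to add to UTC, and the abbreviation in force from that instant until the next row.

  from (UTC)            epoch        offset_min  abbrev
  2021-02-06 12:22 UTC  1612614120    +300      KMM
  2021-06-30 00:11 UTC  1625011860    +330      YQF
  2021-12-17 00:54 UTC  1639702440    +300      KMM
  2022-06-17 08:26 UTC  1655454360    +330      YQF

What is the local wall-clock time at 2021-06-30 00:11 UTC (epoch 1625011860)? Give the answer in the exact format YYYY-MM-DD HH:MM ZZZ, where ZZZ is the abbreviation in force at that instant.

2021-06-30 05:41 YQF

Query: 2021-06-30 00:11 UTC
Rule 2/4 (YQF, +05:30): 2021-06-30 00:11 UTC ≤ query < 2021-12-17 00:54 UTC
0·60 + 11 + 330 = 341 min
341 = 0·1440 + 341; 341 = 5·60 + 41 → 05:41, same day
→ 2021-06-30 05:41 YQF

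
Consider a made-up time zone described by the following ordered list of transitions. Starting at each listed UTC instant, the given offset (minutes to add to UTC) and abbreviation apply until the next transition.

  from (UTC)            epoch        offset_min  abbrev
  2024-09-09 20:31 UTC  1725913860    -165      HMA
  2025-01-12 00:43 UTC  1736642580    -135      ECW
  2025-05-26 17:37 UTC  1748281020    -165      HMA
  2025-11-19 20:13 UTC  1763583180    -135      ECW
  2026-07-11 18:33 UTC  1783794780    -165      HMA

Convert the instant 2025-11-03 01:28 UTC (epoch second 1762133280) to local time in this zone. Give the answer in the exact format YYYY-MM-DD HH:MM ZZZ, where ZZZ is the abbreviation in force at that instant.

2025-11-02 22:43 HMA

Query: 2025-11-03 01:28 UTC
Rule 3/5 (HMA, -02:45): 2025-05-26 17:37 UTC ≤ query < 2025-11-19 20:13 UTC
1·60 + 28 - 165 = -77 min
-77 = -1·1440 + 1363; 1363 = 22·60 + 43 → 22:43, 2025-11-03 - 1 day = 2025-11-02
→ 2025-11-02 22:43 HMA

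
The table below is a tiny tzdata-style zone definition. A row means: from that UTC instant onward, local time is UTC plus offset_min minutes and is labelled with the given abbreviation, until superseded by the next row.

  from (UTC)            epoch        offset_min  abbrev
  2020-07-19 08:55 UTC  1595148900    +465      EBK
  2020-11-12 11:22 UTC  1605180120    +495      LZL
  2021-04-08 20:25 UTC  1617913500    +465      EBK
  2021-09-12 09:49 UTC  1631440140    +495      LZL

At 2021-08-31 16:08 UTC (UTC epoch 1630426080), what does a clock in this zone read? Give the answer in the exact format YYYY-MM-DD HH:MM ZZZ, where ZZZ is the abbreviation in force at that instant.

Query: 2021-08-31 16:08 UTC
Rule 3/4 (EBK, +07:45): 2021-04-08 20:25 UTC ≤ query < 2021-09-12 09:49 UTC
16·60 + 8 + 465 = 1433 min
1433 = 0·1440 + 1433; 1433 = 23·60 + 53 → 23:53, same day
→ 2021-08-31 23:53 EBK

2021-08-31 23:53 EBK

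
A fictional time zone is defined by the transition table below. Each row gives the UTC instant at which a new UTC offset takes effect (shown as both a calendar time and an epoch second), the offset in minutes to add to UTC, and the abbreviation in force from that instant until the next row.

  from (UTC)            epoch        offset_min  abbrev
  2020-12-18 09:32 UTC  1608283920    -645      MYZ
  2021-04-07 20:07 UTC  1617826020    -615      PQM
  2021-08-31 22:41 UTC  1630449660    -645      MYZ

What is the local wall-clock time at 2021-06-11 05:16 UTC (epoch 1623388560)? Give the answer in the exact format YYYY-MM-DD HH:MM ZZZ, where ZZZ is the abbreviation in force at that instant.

Query: 2021-06-11 05:16 UTC
Rule 2/3 (PQM, -10:15): 2021-04-07 20:07 UTC ≤ query < 2021-08-31 22:41 UTC
5·60 + 16 - 615 = -299 min
-299 = -1·1440 + 1141; 1141 = 19·60 + 1 → 19:01, 2021-06-11 - 1 day = 2021-06-10
→ 2021-06-10 19:01 PQM

2021-06-10 19:01 PQM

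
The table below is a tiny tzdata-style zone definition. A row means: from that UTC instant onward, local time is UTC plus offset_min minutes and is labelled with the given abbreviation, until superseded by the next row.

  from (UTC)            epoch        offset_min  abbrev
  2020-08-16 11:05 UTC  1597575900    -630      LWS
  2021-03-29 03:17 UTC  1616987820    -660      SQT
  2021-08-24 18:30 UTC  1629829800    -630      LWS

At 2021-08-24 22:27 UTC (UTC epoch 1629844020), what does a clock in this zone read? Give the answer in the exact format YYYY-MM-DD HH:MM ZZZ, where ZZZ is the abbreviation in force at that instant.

2021-08-24 11:57 LWS

Query: 2021-08-24 22:27 UTC
Rule 3/3 (LWS, -10:30): 2021-08-24 18:30 UTC ≤ query < +∞
22·60 + 27 - 630 = 717 min
717 = 0·1440 + 717; 717 = 11·60 + 57 → 11:57, same day
→ 2021-08-24 11:57 LWS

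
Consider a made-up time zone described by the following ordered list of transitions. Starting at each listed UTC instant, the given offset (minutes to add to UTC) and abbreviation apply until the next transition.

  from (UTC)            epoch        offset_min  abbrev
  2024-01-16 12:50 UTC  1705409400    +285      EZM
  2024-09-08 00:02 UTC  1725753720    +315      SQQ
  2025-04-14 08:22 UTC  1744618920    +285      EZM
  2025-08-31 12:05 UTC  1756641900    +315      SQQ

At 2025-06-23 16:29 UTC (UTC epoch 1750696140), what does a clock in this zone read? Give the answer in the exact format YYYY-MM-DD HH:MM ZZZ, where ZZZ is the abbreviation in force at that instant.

2025-06-23 21:14 EZM

Query: 2025-06-23 16:29 UTC
Rule 3/4 (EZM, +04:45): 2025-04-14 08:22 UTC ≤ query < 2025-08-31 12:05 UTC
16·60 + 29 + 285 = 1274 min
1274 = 0·1440 + 1274; 1274 = 21·60 + 14 → 21:14, same day
→ 2025-06-23 21:14 EZM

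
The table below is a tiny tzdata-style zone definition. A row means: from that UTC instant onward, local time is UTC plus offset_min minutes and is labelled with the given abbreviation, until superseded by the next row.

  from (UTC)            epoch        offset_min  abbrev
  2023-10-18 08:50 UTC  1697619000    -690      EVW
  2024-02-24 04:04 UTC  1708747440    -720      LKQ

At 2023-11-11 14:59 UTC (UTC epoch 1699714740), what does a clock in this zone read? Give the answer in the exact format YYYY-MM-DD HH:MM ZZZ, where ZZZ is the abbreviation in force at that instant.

2023-11-11 03:29 EVW

Query: 2023-11-11 14:59 UTC
Rule 1/2 (EVW, -11:30): 2023-10-18 08:50 UTC ≤ query < 2024-02-24 04:04 UTC
14·60 + 59 - 690 = 209 min
209 = 0·1440 + 209; 209 = 3·60 + 29 → 03:29, same day
→ 2023-11-11 03:29 EVW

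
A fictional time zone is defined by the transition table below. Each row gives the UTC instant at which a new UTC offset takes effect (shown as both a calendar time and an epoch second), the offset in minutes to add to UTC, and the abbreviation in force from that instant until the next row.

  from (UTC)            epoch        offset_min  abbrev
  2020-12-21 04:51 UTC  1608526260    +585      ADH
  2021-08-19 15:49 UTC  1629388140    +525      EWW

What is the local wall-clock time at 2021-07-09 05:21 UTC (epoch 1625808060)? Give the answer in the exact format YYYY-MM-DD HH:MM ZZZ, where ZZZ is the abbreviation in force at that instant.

2021-07-09 15:06 ADH

Query: 2021-07-09 05:21 UTC
Rule 1/2 (ADH, +09:45): 2020-12-21 04:51 UTC ≤ query < 2021-08-19 15:49 UTC
5·60 + 21 + 585 = 906 min
906 = 0·1440 + 906; 906 = 15·60 + 6 → 15:06, same day
→ 2021-07-09 15:06 ADH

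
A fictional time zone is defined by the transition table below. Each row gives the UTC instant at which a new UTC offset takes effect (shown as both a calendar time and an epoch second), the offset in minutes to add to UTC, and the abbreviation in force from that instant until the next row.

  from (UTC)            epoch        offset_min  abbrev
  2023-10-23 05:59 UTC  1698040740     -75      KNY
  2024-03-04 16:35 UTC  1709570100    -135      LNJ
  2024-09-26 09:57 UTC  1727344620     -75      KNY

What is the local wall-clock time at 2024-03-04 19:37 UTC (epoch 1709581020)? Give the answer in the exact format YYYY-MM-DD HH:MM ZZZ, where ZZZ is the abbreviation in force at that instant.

Query: 2024-03-04 19:37 UTC
Rule 2/3 (LNJ, -02:15): 2024-03-04 16:35 UTC ≤ query < 2024-09-26 09:57 UTC
19·60 + 37 - 135 = 1042 min
1042 = 0·1440 + 1042; 1042 = 17·60 + 22 → 17:22, same day
→ 2024-03-04 17:22 LNJ

2024-03-04 17:22 LNJ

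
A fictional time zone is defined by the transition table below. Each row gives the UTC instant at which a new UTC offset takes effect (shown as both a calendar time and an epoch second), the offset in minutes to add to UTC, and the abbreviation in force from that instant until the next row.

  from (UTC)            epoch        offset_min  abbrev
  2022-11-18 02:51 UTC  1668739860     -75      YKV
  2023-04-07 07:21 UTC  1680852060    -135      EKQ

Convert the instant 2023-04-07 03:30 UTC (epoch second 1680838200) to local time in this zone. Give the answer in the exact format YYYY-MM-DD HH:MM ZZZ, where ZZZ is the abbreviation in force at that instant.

Query: 2023-04-07 03:30 UTC
Rule 1/2 (YKV, -01:15): 2022-11-18 02:51 UTC ≤ query < 2023-04-07 07:21 UTC
3·60 + 30 - 75 = 135 min
135 = 0·1440 + 135; 135 = 2·60 + 15 → 02:15, same day
→ 2023-04-07 02:15 YKV

2023-04-07 02:15 YKV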